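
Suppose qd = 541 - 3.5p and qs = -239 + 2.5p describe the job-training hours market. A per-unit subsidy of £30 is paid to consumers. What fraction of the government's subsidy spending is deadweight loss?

DWL / government spending = 175/1038

Pre-subsidy: 541 - 3.5p = -239 + 2.5p gives p* = 130, q* = 86.
With the rebate, buyers effectively pay pb = ps − 30, where ps is the price sellers receive.
Demand in terms of ps becomes qd = 541 − 3.5(ps − 30) = 646 - 3.5ps. Setting this equal to supply: 646 - 3.5ps = -239 + 2.5ps, so ps = 147.5.
Buyers pay pb = 147.5 − 30 = 117.5; q' = -239 + 2.5·147.5 = 129.75.
ΔCS = ½(86 + 129.75)(130 − 117.5) = 1348.4375; ΔPS = ½(86 + 129.75)(147.5 − 130) = 1887.8125.
Government spending = 30 × 129.75 = 3892.5.
DWL = ½ × 30 × (129.75 − 86) = 656.25; fraction = 656.25 / 3892.5 = 175/1038.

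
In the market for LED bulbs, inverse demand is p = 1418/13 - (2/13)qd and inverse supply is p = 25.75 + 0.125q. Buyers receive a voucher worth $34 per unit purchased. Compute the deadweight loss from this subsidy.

Pre-subsidy: 1418/13 - (2/13)q = 25.75 + 0.125q gives q* = 8666/29 and p* = 1830/29.
With the rebate, buyers effectively pay pb = ps − 34, where ps is the price sellers receive.
On the curves, pb = 1418/13 - (2/13)q and ps = 25.75 + 0.125q; the wedge ps − pb = 34 gives 25.75 + 0.125q − (1418/13 - (2/13)q) = 34, so q' = 12202/29.
Then pb = 1418/13 − (2/13)·(12202/29) = 1286/29 and ps = 25.75 + 0.125·(12202/29) = 2272/29.
The subsidy expands output by 12202/29 − 8666/29 = 3536/29 past the efficient level; on those units the gap between marginal cost and willingness to pay runs from 0 up to 34.
DWL = ½ × 34 × 3536/29 = 60112/29.

Deadweight loss = 60112/29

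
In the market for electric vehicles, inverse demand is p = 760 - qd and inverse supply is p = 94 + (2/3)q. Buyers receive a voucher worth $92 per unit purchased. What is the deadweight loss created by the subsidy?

Deadweight loss = $2539.2

Pre-subsidy: 760 - q = 94 + (2/3)q gives q* = 399.6 and p* = 360.4.
With the rebate, buyers effectively pay pb = ps − 92, where ps is the price sellers receive.
On the curves, pb = 760 - q and ps = 94 + (2/3)q; the wedge ps − pb = 92 gives 94 + (2/3)q − (760 - q) = 92, so q' = 454.8.
Then pb = 760 − 1·454.8 = 305.2 and ps = 94 + (2/3)·454.8 = 397.2.
The subsidy expands output by 454.8 − 399.6 = 55.2 past the efficient level; on those units the gap between marginal cost and willingness to pay runs from 0 up to 92.
DWL = ½ × 92 × 55.2 = 2539.2.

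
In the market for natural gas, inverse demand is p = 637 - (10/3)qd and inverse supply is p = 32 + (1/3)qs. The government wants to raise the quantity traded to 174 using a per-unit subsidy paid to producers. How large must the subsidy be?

Required subsidy s = 33 per unit

At q = 174, from the demand curve buyers pay pb = 637 − (10/3)·174 = 57; from the supply curve sellers need ps = 32 + (1/3)·174 = 90.
The subsidy must fill the gap: s = ps − pb = 90 − 57 = 33.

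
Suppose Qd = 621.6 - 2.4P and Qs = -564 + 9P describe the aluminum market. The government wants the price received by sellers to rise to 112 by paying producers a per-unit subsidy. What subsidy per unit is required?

Required subsidy s = 38 per unit

At a seller price of 112, quantity supplied is -564 + 9·112 = 444.
Buyers absorb 444 only when they pay Pb with 621.6 − 2.4·Pb = 444, i.e. Pb = 74.
s = Ps − Pb = 112 − 74 = 38.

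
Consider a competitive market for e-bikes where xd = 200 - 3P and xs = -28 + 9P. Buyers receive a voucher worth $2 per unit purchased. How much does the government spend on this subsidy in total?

Pre-subsidy: 200 - 3P = -28 + 9P gives P* = 19, x* = 143.
With the rebate, buyers effectively pay Pb = Ps − 2, where Ps is the price sellers receive.
Demand in terms of Ps becomes xd = 200 − 3(Ps − 2) = 206 - 3Ps. Setting this equal to supply: 206 - 3Ps = -28 + 9Ps, so Ps = 19.5.
Buyers pay Pb = 19.5 − 2 = 17.5; x' = -28 + 9·19.5 = 147.5.
Government outlay = subsidy × quantity = 2 × 147.5 = 295.

Government cost = $295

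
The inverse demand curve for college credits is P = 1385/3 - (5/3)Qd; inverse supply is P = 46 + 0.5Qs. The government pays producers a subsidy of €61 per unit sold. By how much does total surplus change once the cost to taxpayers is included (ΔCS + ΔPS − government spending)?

Net change in total surplus = -11163/13

Pre-subsidy: 1385/3 - (5/3)Q = 46 + 0.5Q gives Q* = 2494/13 and P* = 1845/13.
With the subsidy, sellers receive Ps = Pb + 61 for each unit, where Pb is the price buyers pay.
On the curves, Pb = 1385/3 - (5/3)Q and Ps = 46 + 0.5Q; the wedge Ps − Pb = 61 gives 46 + 0.5Q − (1385/3 - (5/3)Q) = 61, so Q' = 220.
Then Pb = 1385/3 − (5/3)·220 = 95 and Ps = 46 + 0.5·220 = 156.
ΔCS = ½(2494/13 + 220)(1845/13 − 95) = 1632970/169; ΔPS = ½(2494/13 + 220)(156 − 1845/13) = 489891/169.
Government spending = 61 × 220 = 13420.
Net change = 1632970/169 + 489891/169 − 13420 = -11163/13. The loss equals the DWL triangle ½·61·366/13.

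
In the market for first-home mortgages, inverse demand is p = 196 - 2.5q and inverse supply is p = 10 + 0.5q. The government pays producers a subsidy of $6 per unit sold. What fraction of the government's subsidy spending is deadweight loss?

DWL / government spending = 0.015625

Pre-subsidy: 196 - 2.5q = 10 + 0.5q gives q* = 62 and p* = 41.
With the subsidy, sellers receive ps = pb + 6 for each unit, where pb is the price buyers pay.
On the curves, pb = 196 - 2.5q and ps = 10 + 0.5q; the wedge ps − pb = 6 gives 10 + 0.5q − (196 - 2.5q) = 6, so q' = 64.
Then pb = 196 − 2.5·64 = 36 and ps = 10 + 0.5·64 = 42.
ΔCS = ½(62 + 64)(41 − 36) = 315; ΔPS = ½(62 + 64)(42 − 41) = 63.
Government spending = 6 × 64 = 384.
DWL = ½ × 6 × (64 − 62) = 6; fraction = 6 / 384 = 0.015625.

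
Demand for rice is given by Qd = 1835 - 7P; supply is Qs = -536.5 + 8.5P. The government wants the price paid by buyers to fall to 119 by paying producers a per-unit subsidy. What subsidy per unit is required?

At a buyer price of 119, quantity demanded is 1835 − 7·119 = 1002.
Sellers supply 1002 only when they receive Ps with -536.5 + 8.5·Ps = 1002, i.e. Ps = 181.
s = Ps − Pb = 181 − 119 = 62.

Required subsidy s = 62 per unit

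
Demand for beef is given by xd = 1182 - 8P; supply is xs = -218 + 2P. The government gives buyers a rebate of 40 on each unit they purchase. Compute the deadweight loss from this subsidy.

Pre-subsidy: 1182 - 8P = -218 + 2P gives P* = 140, x* = 62.
With the rebate, buyers effectively pay Pb = Ps − 40, where Ps is the price sellers receive.
Demand in terms of Ps becomes xd = 1182 − 8(Ps − 40) = 1502 - 8Ps. Setting this equal to supply: 1502 - 8Ps = -218 + 2Ps, so Ps = 172.
Buyers pay Pb = 172 − 40 = 132; x' = -218 + 2·172 = 126.
The subsidy expands output by 126 − 62 = 64 past the efficient level; on those units the gap between marginal cost and willingness to pay runs from 0 up to 40.
DWL = ½ × 40 × 64 = 1280.

Deadweight loss = 1280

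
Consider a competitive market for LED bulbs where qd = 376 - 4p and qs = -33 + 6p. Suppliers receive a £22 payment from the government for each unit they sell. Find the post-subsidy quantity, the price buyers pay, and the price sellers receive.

Pre-subsidy: 376 - 4p = -33 + 6p gives p* = 40.9, q* = 212.4.
With the subsidy, sellers receive ps = pb + 22 for each unit, where pb is the price buyers pay.
Supply in terms of pb becomes qs = -33 + 6(pb + 22) = 99 + 6pb. Setting this equal to demand: 376 - 4pb = 99 + 6pb, so pb = 27.7.
Sellers receive ps = 27.7 + 22 = 49.7; q' = 376 − 4·27.7 = 265.2.

q' = 265.2; buyers pay £27.7; sellers receive £49.7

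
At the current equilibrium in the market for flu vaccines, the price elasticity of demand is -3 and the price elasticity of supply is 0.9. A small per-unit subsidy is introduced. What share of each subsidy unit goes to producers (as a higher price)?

For a small subsidy around the equilibrium, the benefit split depends on the relative slopes, which at a point are proportional to the elasticities.
Buyer share = εs/(εs + |εd|) = 0.9/(0.9 + 3) = 3/13; seller share = |εd|/(εs + |εd|) = 10/13.
So producers capture 10/13 of the subsidy.

Producer share = 10/13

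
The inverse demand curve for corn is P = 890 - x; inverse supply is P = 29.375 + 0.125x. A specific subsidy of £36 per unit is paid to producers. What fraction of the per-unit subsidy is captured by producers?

Pre-subsidy: 890 - x = 29.375 + 0.125x gives x* = 765 and P* = 125.
With the subsidy, sellers receive Ps = Pb + 36 for each unit, where Pb is the price buyers pay.
On the curves, Pb = 890 - x and Ps = 29.375 + 0.125x; the wedge Ps − Pb = 36 gives 29.375 + 0.125x − (890 - x) = 36, so x' = 797.
Then Pb = 890 − 1·797 = 93 and Ps = 29.375 + 0.125·797 = 129.
Buyers' price falls by P* − Pb = 125 − 93 = 32; sellers' price rises by Ps − P* = 129 − 125 = 4.
So producers capture 4/36 = 1/9 of each unit of subsidy.

Producer share = 1/9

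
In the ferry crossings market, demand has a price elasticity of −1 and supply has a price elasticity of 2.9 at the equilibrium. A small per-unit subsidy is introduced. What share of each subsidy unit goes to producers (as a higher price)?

Producer share = 10/39

For a small subsidy around the equilibrium, the benefit split depends on the relative slopes, which at a point are proportional to the elasticities.
Buyer share = εs/(εs + |εd|) = 2.9/(2.9 + 1) = 29/39; seller share = |εd|/(εs + |εd|) = 10/39.
So producers capture 10/39 of the subsidy.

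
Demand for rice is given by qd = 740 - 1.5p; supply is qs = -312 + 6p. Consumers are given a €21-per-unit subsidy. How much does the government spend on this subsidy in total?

Pre-subsidy: 740 - 1.5p = -312 + 6p gives p* = 2104/15, q* = 529.6.
With the rebate, buyers effectively pay pb = ps − 21, where ps is the price sellers receive.
Demand in terms of ps becomes qd = 740 − 1.5(ps − 21) = 771.5 - 1.5ps. Setting this equal to supply: 771.5 - 1.5ps = -312 + 6ps, so ps = 2167/15.
Buyers pay pb = 2167/15 − 21 = 1852/15; q' = -312 + 6·(2167/15) = 554.8.
Government outlay = subsidy × quantity = 21 × 554.8 = 11650.8.

Government cost = €11650.8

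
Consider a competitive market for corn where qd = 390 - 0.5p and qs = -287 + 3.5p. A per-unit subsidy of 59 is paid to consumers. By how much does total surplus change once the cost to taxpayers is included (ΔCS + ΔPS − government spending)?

Pre-subsidy: 390 - 0.5p = -287 + 3.5p gives p* = 169.25, q* = 305.375.
With the rebate, buyers effectively pay pb = ps − 59, where ps is the price sellers receive.
Demand in terms of ps becomes qd = 390 − 0.5(ps − 59) = 419.5 - 0.5ps. Setting this equal to supply: 419.5 - 0.5ps = -287 + 3.5ps, so ps = 176.625.
Buyers pay pb = 176.625 − 59 = 117.625; q' = -287 + 3.5·176.625 = 331.1875.
ΔCS = ½(305.375 + 331.1875)(169.25 − 117.625) = 16431.26953125; ΔPS = ½(305.375 + 331.1875)(176.625 − 169.25) = 2347.32421875.
Government spending = 59 × 331.1875 = 19540.0625.
Net change = 16431.26953125 + 2347.32421875 − 19540.0625 = -761.46875. The loss equals the DWL triangle ½·59·25.8125.

Net change in total surplus = -761.46875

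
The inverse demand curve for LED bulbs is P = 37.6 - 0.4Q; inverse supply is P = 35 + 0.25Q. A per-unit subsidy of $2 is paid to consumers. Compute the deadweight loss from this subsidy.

Deadweight loss = 40/13

Pre-subsidy: 37.6 - 0.4Q = 35 + 0.25Q gives Q* = 4 and P* = 36.
With the rebate, buyers effectively pay Pb = Ps − 2, where Ps is the price sellers receive.
On the curves, Pb = 37.6 - 0.4Q and Ps = 35 + 0.25Q; the wedge Ps − Pb = 2 gives 35 + 0.25Q − (37.6 - 0.4Q) = 2, so Q' = 92/13.
Then Pb = 37.6 − 0.4·(92/13) = 452/13 and Ps = 35 + 0.25·(92/13) = 478/13.
The subsidy expands output by 92/13 − 4 = 40/13 past the efficient level; on those units the gap between marginal cost and willingness to pay runs from 0 up to 2.
DWL = ½ × 2 × 40/13 = 40/13.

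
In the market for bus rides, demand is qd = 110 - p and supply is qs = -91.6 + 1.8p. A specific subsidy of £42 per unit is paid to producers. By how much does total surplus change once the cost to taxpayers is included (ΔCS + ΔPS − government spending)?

Net change in total surplus = -£567

Pre-subsidy: 110 - p = -91.6 + 1.8p gives p* = 72, q* = 38.
With the subsidy, sellers receive ps = pb + 42 for each unit, where pb is the price buyers pay.
Supply in terms of pb becomes qs = -91.6 + 1.8(pb + 42) = -16 + 1.8pb. Setting this equal to demand: 110 - pb = -16 + 1.8pb, so pb = 45.
Sellers receive ps = 45 + 42 = 87; q' = 110 − 1·45 = 65.
ΔCS = ½(38 + 65)(72 − 45) = 1390.5; ΔPS = ½(38 + 65)(87 − 72) = 772.5.
Government spending = 42 × 65 = 2730.
Net change = 1390.5 + 772.5 − 2730 = -567. The loss equals the DWL triangle ½·42·27.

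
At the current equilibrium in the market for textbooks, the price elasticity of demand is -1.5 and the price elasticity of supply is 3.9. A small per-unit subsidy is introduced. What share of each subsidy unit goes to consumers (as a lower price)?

For a small subsidy around the equilibrium, the benefit split depends on the relative slopes, which at a point are proportional to the elasticities.
Buyer share = εs/(εs + |εd|) = 3.9/(3.9 + 1.5) = 13/18; seller share = |εd|/(εs + |εd|) = 5/18.

Consumer share = 13/18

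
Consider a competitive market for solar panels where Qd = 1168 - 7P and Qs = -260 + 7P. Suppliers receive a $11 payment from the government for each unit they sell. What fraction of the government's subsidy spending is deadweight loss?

DWL / government spending = 77/1970

Pre-subsidy: 1168 - 7P = -260 + 7P gives P* = 102, Q* = 454.
With the subsidy, sellers receive Ps = Pb + 11 for each unit, where Pb is the price buyers pay.
Supply in terms of Pb becomes Qs = -260 + 7(Pb + 11) = -183 + 7Pb. Setting this equal to demand: 1168 - 7Pb = -183 + 7Pb, so Pb = 96.5.
Sellers receive Ps = 96.5 + 11 = 107.5; Q' = 1168 − 7·96.5 = 492.5.
ΔCS = ½(454 + 492.5)(102 − 96.5) = 2602.875; ΔPS = ½(454 + 492.5)(107.5 − 102) = 2602.875.
Government spending = 11 × 492.5 = 5417.5.
DWL = ½ × 11 × (492.5 − 454) = 211.75; fraction = 211.75 / 5417.5 = 77/1970.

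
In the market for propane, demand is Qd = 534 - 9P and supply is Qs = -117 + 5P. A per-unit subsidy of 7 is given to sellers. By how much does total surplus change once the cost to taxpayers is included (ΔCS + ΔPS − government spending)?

Pre-subsidy: 534 - 9P = -117 + 5P gives P* = 46.5, Q* = 115.5.
With the subsidy, sellers receive Ps = Pb + 7 for each unit, where Pb is the price buyers pay.
Supply in terms of Pb becomes Qs = -117 + 5(Pb + 7) = -82 + 5Pb. Setting this equal to demand: 534 - 9Pb = -82 + 5Pb, so Pb = 44.
Sellers receive Ps = 44 + 7 = 51; Q' = 534 − 9·44 = 138.
ΔCS = ½(115.5 + 138)(46.5 − 44) = 316.875; ΔPS = ½(115.5 + 138)(51 − 46.5) = 570.375.
Government spending = 7 × 138 = 966.
Net change = 316.875 + 570.375 − 966 = -78.75. The loss equals the DWL triangle ½·7·22.5.

Net change in total surplus = -78.75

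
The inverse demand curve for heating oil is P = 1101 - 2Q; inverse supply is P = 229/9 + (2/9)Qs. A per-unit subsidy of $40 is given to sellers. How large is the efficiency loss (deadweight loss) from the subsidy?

Deadweight loss = $360

Pre-subsidy: 1101 - 2Q = 229/9 + (2/9)Q gives Q* = 484 and P* = 133.
With the subsidy, sellers receive Ps = Pb + 40 for each unit, where Pb is the price buyers pay.
On the curves, Pb = 1101 - 2Q and Ps = 229/9 + (2/9)Q; the wedge Ps − Pb = 40 gives 229/9 + (2/9)Q − (1101 - 2Q) = 40, so Q' = 502.
Then Pb = 1101 − 2·502 = 97 and Ps = 229/9 + (2/9)·502 = 137.
The subsidy expands output by 502 − 484 = 18 past the efficient level; on those units the gap between marginal cost and willingness to pay runs from 0 up to 40.
DWL = ½ × 40 × 18 = 360.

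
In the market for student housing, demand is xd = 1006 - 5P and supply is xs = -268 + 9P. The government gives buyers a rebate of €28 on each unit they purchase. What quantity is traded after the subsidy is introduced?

x' = 641

Pre-subsidy: 1006 - 5P = -268 + 9P gives P* = 91, x* = 551.
With the rebate, buyers effectively pay Pb = Ps − 28, where Ps is the price sellers receive.
Demand in terms of Ps becomes xd = 1006 − 5(Ps − 28) = 1146 - 5Ps. Setting this equal to supply: 1146 - 5Ps = -268 + 9Ps, so Ps = 101.
Buyers pay Pb = 101 − 28 = 73; x' = -268 + 9·101 = 641.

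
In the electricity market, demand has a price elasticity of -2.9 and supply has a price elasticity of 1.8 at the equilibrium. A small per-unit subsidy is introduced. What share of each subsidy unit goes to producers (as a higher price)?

For a small subsidy around the equilibrium, the benefit split depends on the relative slopes, which at a point are proportional to the elasticities.
Buyer share = εs/(εs + |εd|) = 1.8/(1.8 + 2.9) = 18/47; seller share = |εd|/(εs + |εd|) = 29/47.
So producers capture 29/47 of the subsidy.

Producer share = 29/47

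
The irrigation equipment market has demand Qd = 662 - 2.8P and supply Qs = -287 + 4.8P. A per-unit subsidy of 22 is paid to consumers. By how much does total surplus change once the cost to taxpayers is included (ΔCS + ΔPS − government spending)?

Pre-subsidy: 662 - 2.8P = -287 + 4.8P gives P* = 4745/38, Q* = 5935/19.
With the rebate, buyers effectively pay Pb = Ps − 22, where Ps is the price sellers receive.
Demand in terms of Ps becomes Qd = 662 − 2.8(Ps − 22) = 723.6 - 2.8Ps. Setting this equal to supply: 723.6 - 2.8Ps = -287 + 4.8Ps, so Ps = 5053/38.
Buyers pay Pb = 5053/38 − 22 = 4217/38; Q' = -287 + 4.8·(5053/38) = 33371/95.
ΔCS = ½(5935/19 + 33371/95)(4745/38 − 4217/38) = 8322072/1805; ΔPS = ½(5935/19 + 33371/95)(5053/38 − 4745/38) = 4854542/1805.
Government spending = 22 × 33371/95 = 734162/95.
Net change = 8322072/1805 + 4854542/1805 − 734162/95 = -40656/95. The loss equals the DWL triangle ½·22·3696/95.

Net change in total surplus = -40656/95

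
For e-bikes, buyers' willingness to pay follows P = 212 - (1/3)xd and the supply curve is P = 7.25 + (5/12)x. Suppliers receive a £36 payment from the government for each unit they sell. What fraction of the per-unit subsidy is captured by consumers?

Consumer share = 4/9

Pre-subsidy: 212 - (1/3)x = 7.25 + (5/12)x gives x* = 273 and P* = 121.
With the subsidy, sellers receive Ps = Pb + 36 for each unit, where Pb is the price buyers pay.
On the curves, Pb = 212 - (1/3)x and Ps = 7.25 + (5/12)x; the wedge Ps − Pb = 36 gives 7.25 + (5/12)x − (212 - (1/3)x) = 36, so x' = 321.
Then Pb = 212 − (1/3)·321 = 105 and Ps = 7.25 + (5/12)·321 = 141.
Buyers' price falls by P* − Pb = 121 − 105 = 16; sellers' price rises by Ps − P* = 141 − 121 = 20.
So consumers capture 16/36 = 4/9 of each unit of subsidy.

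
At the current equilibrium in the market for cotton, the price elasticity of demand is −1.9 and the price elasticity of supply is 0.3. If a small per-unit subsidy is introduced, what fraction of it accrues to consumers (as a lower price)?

Consumer share = 3/22

For a small subsidy around the equilibrium, the benefit split depends on the relative slopes, which at a point are proportional to the elasticities.
Buyer share = εs/(εs + |εd|) = 0.3/(0.3 + 1.9) = 3/22; seller share = |εd|/(εs + |εd|) = 19/22.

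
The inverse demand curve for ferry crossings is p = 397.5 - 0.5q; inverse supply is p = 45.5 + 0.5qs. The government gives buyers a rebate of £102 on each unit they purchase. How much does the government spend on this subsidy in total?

Pre-subsidy: 397.5 - 0.5q = 45.5 + 0.5q gives q* = 352 and p* = 221.5.
With the rebate, buyers effectively pay pb = ps − 102, where ps is the price sellers receive.
On the curves, pb = 397.5 - 0.5q and ps = 45.5 + 0.5q; the wedge ps − pb = 102 gives 45.5 + 0.5q − (397.5 - 0.5q) = 102, so q' = 454.
Then pb = 397.5 − 0.5·454 = 170.5 and ps = 45.5 + 0.5·454 = 272.5.
Government outlay = subsidy × quantity = 102 × 454 = 46308.

Government cost = £46308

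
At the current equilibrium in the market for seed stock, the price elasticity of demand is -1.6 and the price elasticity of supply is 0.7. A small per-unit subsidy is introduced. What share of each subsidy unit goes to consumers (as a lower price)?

Consumer share = 7/23

For a small subsidy around the equilibrium, the benefit split depends on the relative slopes, which at a point are proportional to the elasticities.
Buyer share = εs/(εs + |εd|) = 0.7/(0.7 + 1.6) = 7/23; seller share = |εd|/(εs + |εd|) = 16/23.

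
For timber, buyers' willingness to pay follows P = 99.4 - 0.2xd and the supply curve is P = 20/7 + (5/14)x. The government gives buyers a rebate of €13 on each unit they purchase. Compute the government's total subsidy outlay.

Government cost = €2556

Pre-subsidy: 99.4 - 0.2x = 20/7 + (5/14)x gives x* = 6758/39 and P* = 2525/39.
With the rebate, buyers effectively pay Pb = Ps − 13, where Ps is the price sellers receive.
On the curves, Pb = 99.4 - 0.2x and Ps = 20/7 + (5/14)x; the wedge Ps − Pb = 13 gives 20/7 + (5/14)x − (99.4 - 0.2x) = 13, so x' = 2556/13.
Then Pb = 99.4 − 0.2·(2556/13) = 781/13 and Ps = 20/7 + (5/14)·(2556/13) = 950/13.
Government outlay = subsidy × quantity = 13 × 2556/13 = 2556.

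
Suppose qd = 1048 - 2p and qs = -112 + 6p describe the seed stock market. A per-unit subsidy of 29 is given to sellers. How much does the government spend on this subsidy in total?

Pre-subsidy: 1048 - 2p = -112 + 6p gives p* = 145, q* = 758.
With the subsidy, sellers receive ps = pb + 29 for each unit, where pb is the price buyers pay.
Supply in terms of pb becomes qs = -112 + 6(pb + 29) = 62 + 6pb. Setting this equal to demand: 1048 - 2pb = 62 + 6pb, so pb = 123.25.
Sellers receive ps = 123.25 + 29 = 152.25; q' = 1048 − 2·123.25 = 801.5.
Government outlay = subsidy × quantity = 29 × 801.5 = 23243.5.

Government cost = 23243.5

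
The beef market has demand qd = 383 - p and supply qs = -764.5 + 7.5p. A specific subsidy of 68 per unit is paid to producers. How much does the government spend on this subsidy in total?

Government cost = 20944

Pre-subsidy: 383 - p = -764.5 + 7.5p gives p* = 135, q* = 248.
With the subsidy, sellers receive ps = pb + 68 for each unit, where pb is the price buyers pay.
Supply in terms of pb becomes qs = -764.5 + 7.5(pb + 68) = -254.5 + 7.5pb. Setting this equal to demand: 383 - pb = -254.5 + 7.5pb, so pb = 75.
Sellers receive ps = 75 + 68 = 143; q' = 383 − 1·75 = 308.
Government outlay = subsidy × quantity = 68 × 308 = 20944.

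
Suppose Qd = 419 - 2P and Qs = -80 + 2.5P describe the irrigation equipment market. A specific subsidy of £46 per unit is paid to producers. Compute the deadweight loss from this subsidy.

Deadweight loss = 10580/9

Pre-subsidy: 419 - 2P = -80 + 2.5P gives P* = 998/9, Q* = 1775/9.
With the subsidy, sellers receive Ps = Pb + 46 for each unit, where Pb is the price buyers pay.
Supply in terms of Pb becomes Qs = -80 + 2.5(Pb + 46) = 35 + 2.5Pb. Setting this equal to demand: 419 - 2Pb = 35 + 2.5Pb, so Pb = 256/3.
Sellers receive Ps = 256/3 + 46 = 394/3; Q' = 419 − 2·(256/3) = 745/3.
The subsidy expands output by 745/3 − 1775/9 = 460/9 past the efficient level; on those units the gap between marginal cost and willingness to pay runs from 0 up to 46.
DWL = ½ × 46 × 460/9 = 10580/9.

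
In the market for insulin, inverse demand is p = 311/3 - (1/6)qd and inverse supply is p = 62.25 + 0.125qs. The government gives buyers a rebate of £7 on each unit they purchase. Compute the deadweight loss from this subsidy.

Pre-subsidy: 311/3 - (1/6)q = 62.25 + 0.125q gives q* = 142 and p* = 80.
With the rebate, buyers effectively pay pb = ps − 7, where ps is the price sellers receive.
On the curves, pb = 311/3 - (1/6)q and ps = 62.25 + 0.125q; the wedge ps − pb = 7 gives 62.25 + 0.125q − (311/3 - (1/6)q) = 7, so q' = 166.
Then pb = 311/3 − (1/6)·166 = 76 and ps = 62.25 + 0.125·166 = 83.
The subsidy expands output by 166 − 142 = 24 past the efficient level; on those units the gap between marginal cost and willingness to pay runs from 0 up to 7.
DWL = ½ × 7 × 24 = 84.

Deadweight loss = £84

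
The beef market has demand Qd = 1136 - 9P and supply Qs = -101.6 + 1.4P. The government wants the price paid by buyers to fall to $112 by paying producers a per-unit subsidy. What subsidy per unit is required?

At a buyer price of 112, quantity demanded is 1136 − 9·112 = 128.
Sellers supply 128 only when they receive Ps with -101.6 + 1.4·Ps = 128, i.e. Ps = 164.
s = Ps − Pb = 164 − 112 = 52.

Required subsidy s = $52 per unit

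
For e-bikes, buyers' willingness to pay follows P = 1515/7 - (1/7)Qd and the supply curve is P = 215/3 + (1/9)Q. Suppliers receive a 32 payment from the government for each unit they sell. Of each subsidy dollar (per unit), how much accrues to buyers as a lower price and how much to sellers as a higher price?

Buyers gain 18 per unit; sellers gain 14 per unit

Pre-subsidy: 1515/7 - (1/7)Q = 215/3 + (1/9)Q gives Q* = 570 and P* = 135.
With the subsidy, sellers receive Ps = Pb + 32 for each unit, where Pb is the price buyers pay.
On the curves, Pb = 1515/7 - (1/7)Q and Ps = 215/3 + (1/9)Q; the wedge Ps − Pb = 32 gives 215/3 + (1/9)Q − (1515/7 - (1/7)Q) = 32, so Q' = 696.
Then Pb = 1515/7 − (1/7)·696 = 117 and Ps = 215/3 + (1/9)·696 = 149.
Buyers' price falls by P* − Pb = 135 − 117 = 18; sellers' price rises by Ps − P* = 149 − 135 = 14.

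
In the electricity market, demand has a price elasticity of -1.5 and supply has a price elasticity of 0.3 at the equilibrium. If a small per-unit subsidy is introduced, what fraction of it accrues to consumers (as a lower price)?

Consumer share = 1/6

For a small subsidy around the equilibrium, the benefit split depends on the relative slopes, which at a point are proportional to the elasticities.
Buyer share = εs/(εs + |εd|) = 0.3/(0.3 + 1.5) = 1/6; seller share = |εd|/(εs + |εd|) = 5/6.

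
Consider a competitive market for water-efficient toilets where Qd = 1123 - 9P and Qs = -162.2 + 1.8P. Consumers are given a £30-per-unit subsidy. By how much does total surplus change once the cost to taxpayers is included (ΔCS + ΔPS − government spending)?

Pre-subsidy: 1123 - 9P = -162.2 + 1.8P gives P* = 119, Q* = 52.
With the rebate, buyers effectively pay Pb = Ps − 30, where Ps is the price sellers receive.
Demand in terms of Ps becomes Qd = 1123 − 9(Ps − 30) = 1393 - 9Ps. Setting this equal to supply: 1393 - 9Ps = -162.2 + 1.8Ps, so Ps = 144.
Buyers pay Pb = 144 − 30 = 114; Q' = -162.2 + 1.8·144 = 97.
ΔCS = ½(52 + 97)(119 − 114) = 372.5; ΔPS = ½(52 + 97)(144 − 119) = 1862.5.
Government spending = 30 × 97 = 2910.
Net change = 372.5 + 1862.5 − 2910 = -675. The loss equals the DWL triangle ½·30·45.

Net change in total surplus = -£675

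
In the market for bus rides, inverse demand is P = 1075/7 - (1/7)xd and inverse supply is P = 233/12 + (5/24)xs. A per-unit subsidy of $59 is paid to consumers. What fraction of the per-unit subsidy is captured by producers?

Producer share = 35/59

Pre-subsidy: 1075/7 - (1/7)x = 233/12 + (5/24)x gives x* = 382 and P* = 99.
With the rebate, buyers effectively pay Pb = Ps − 59, where Ps is the price sellers receive.
On the curves, Pb = 1075/7 - (1/7)x and Ps = 233/12 + (5/24)x; the wedge Ps − Pb = 59 gives 233/12 + (5/24)x − (1075/7 - (1/7)x) = 59, so x' = 550.
Then Pb = 1075/7 − (1/7)·550 = 75 and Ps = 233/12 + (5/24)·550 = 134.
Buyers' price falls by P* − Pb = 99 − 75 = 24; sellers' price rises by Ps − P* = 134 − 99 = 35.
So producers capture 35/59 = 35/59 of each unit of subsidy.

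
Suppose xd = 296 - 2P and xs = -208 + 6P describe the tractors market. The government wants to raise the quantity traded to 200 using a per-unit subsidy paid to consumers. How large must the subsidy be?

Required subsidy s = 20 per unit

At x = 200, invert demand for the buyer price: Pb = (296 − 200)/2 = 48; invert supply for the seller price: Ps = (200 − (-208))/6 = 68.
The subsidy must fill the gap: s = Ps − Pb = 68 − 48 = 20.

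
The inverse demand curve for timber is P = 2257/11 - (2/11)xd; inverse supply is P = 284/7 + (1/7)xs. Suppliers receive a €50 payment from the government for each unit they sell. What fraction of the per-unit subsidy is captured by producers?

Producer share = 0.44

Pre-subsidy: 2257/11 - (2/11)x = 284/7 + (1/7)x gives x* = 507 and P* = 113.
With the subsidy, sellers receive Ps = Pb + 50 for each unit, where Pb is the price buyers pay.
On the curves, Pb = 2257/11 - (2/11)x and Ps = 284/7 + (1/7)x; the wedge Ps − Pb = 50 gives 284/7 + (1/7)x − (2257/11 - (2/11)x) = 50, so x' = 661.
Then Pb = 2257/11 − (2/11)·661 = 85 and Ps = 284/7 + (1/7)·661 = 135.
Buyers' price falls by P* − Pb = 113 − 85 = 28; sellers' price rises by Ps − P* = 135 − 113 = 22.
So producers capture 22/50 = 0.44 of each unit of subsidy.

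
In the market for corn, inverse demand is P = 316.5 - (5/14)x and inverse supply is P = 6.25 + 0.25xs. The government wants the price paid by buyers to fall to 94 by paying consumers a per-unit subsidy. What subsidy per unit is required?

At a buyer price of 94, quantity demanded is 886.2 − 2.8·94 = 623.
Sellers supply 623 only when they receive Ps = 6.25 + 0.25·623 = 162.
s = Ps − Pb = 162 − 94 = 68.

Required subsidy s = 68 per unit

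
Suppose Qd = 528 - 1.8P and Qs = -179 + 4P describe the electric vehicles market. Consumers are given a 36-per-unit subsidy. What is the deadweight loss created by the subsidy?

Pre-subsidy: 528 - 1.8P = -179 + 4P gives P* = 3535/29, Q* = 8949/29.
With the rebate, buyers effectively pay Pb = Ps − 36, where Ps is the price sellers receive.
Demand in terms of Ps becomes Qd = 528 − 1.8(Ps − 36) = 592.8 - 1.8Ps. Setting this equal to supply: 592.8 - 1.8Ps = -179 + 4Ps, so Ps = 3859/29.
Buyers pay Pb = 3859/29 − 36 = 2815/29; Q' = -179 + 4·(3859/29) = 10245/29.
The subsidy expands output by 10245/29 − 8949/29 = 1296/29 past the efficient level; on those units the gap between marginal cost and willingness to pay runs from 0 up to 36.
DWL = ½ × 36 × 1296/29 = 23328/29.

Deadweight loss = 23328/29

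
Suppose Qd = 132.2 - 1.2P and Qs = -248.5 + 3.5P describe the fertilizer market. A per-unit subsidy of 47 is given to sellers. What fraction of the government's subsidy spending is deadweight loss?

Pre-subsidy: 132.2 - 1.2P = -248.5 + 3.5P gives P* = 81, Q* = 35.
With the subsidy, sellers receive Ps = Pb + 47 for each unit, where Pb is the price buyers pay.
Supply in terms of Pb becomes Qs = -248.5 + 3.5(Pb + 47) = -84 + 3.5Pb. Setting this equal to demand: 132.2 - 1.2Pb = -84 + 3.5Pb, so Pb = 46.
Sellers receive Ps = 46 + 47 = 93; Q' = 132.2 − 1.2·46 = 77.
ΔCS = ½(35 + 77)(81 − 46) = 1960; ΔPS = ½(35 + 77)(93 − 81) = 672.
Government spending = 47 × 77 = 3619.
DWL = ½ × 47 × (77 − 35) = 987; fraction = 987 / 3619 = 3/11.

DWL / government spending = 3/11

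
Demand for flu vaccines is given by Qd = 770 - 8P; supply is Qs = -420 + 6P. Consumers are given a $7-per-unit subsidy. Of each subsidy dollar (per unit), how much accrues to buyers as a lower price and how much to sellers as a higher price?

Pre-subsidy: 770 - 8P = -420 + 6P gives P* = 85, Q* = 90.
With the rebate, buyers effectively pay Pb = Ps − 7, where Ps is the price sellers receive.
Demand in terms of Ps becomes Qd = 770 − 8(Ps − 7) = 826 - 8Ps. Setting this equal to supply: 826 - 8Ps = -420 + 6Ps, so Ps = 89.
Buyers pay Pb = 89 − 7 = 82; Q' = -420 + 6·89 = 114.
Buyers' price falls by P* − Pb = 85 − 82 = 3; sellers' price rises by Ps − P* = 89 − 85 = 4.

Buyers gain $3 per unit; sellers gain $4 per unit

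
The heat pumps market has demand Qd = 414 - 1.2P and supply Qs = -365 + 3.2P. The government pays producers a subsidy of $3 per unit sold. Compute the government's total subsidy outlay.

Pre-subsidy: 414 - 1.2P = -365 + 3.2P gives P* = 3895/22, Q* = 2217/11.
With the subsidy, sellers receive Ps = Pb + 3 for each unit, where Pb is the price buyers pay.
Supply in terms of Pb becomes Qs = -365 + 3.2(Pb + 3) = -355.4 + 3.2Pb. Setting this equal to demand: 414 - 1.2Pb = -355.4 + 3.2Pb, so Pb = 3847/22.
Sellers receive Ps = 3847/22 + 3 = 3913/22; Q' = 414 − 1.2·(3847/22) = 11229/55.
Government outlay = subsidy × quantity = 3 × 11229/55 = 33687/55.

Government cost = 33687/55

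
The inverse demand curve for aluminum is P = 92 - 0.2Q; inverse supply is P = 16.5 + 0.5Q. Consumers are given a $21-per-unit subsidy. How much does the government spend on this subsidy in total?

Government cost = $2895

Pre-subsidy: 92 - 0.2Q = 16.5 + 0.5Q gives Q* = 755/7 and P* = 493/7.
With the rebate, buyers effectively pay Pb = Ps − 21, where Ps is the price sellers receive.
On the curves, Pb = 92 - 0.2Q and Ps = 16.5 + 0.5Q; the wedge Ps − Pb = 21 gives 16.5 + 0.5Q − (92 - 0.2Q) = 21, so Q' = 965/7.
Then Pb = 92 − 0.2·(965/7) = 451/7 and Ps = 16.5 + 0.5·(965/7) = 598/7.
Government outlay = subsidy × quantity = 21 × 965/7 = 2895.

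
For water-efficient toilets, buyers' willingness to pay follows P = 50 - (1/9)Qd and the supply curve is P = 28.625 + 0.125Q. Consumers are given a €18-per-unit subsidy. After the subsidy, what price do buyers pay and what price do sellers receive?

Pre-subsidy: 50 - (1/9)Q = 28.625 + 0.125Q gives Q* = 1539/17 and P* = 679/17.
With the rebate, buyers effectively pay Pb = Ps − 18, where Ps is the price sellers receive.
On the curves, Pb = 50 - (1/9)Q and Ps = 28.625 + 0.125Q; the wedge Ps − Pb = 18 gives 28.625 + 0.125Q − (50 - (1/9)Q) = 18, so Q' = 2835/17.
Then Pb = 50 − (1/9)·(2835/17) = 535/17 and Ps = 28.625 + 0.125·(2835/17) = 841/17.

Buyers pay 535/17; sellers receive 841/17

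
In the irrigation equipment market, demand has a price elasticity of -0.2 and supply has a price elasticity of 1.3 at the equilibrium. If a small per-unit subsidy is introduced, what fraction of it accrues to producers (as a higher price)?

Producer share = 2/15

For a small subsidy around the equilibrium, the benefit split depends on the relative slopes, which at a point are proportional to the elasticities.
Buyer share = εs/(εs + |εd|) = 1.3/(1.3 + 0.2) = 13/15; seller share = |εd|/(εs + |εd|) = 2/15.
So producers capture 2/15 of the subsidy.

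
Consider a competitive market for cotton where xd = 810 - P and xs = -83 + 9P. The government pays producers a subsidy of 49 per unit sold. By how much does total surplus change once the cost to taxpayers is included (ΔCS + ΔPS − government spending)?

Net change in total surplus = -1080.45

Pre-subsidy: 810 - P = -83 + 9P gives P* = 89.3, x* = 720.7.
With the subsidy, sellers receive Ps = Pb + 49 for each unit, where Pb is the price buyers pay.
Supply in terms of Pb becomes xs = -83 + 9(Pb + 49) = 358 + 9Pb. Setting this equal to demand: 810 - Pb = 358 + 9Pb, so Pb = 45.2.
Sellers receive Ps = 45.2 + 49 = 94.2; x' = 810 − 1·45.2 = 764.8.
ΔCS = ½(720.7 + 764.8)(89.3 − 45.2) = 32755.275; ΔPS = ½(720.7 + 764.8)(94.2 − 89.3) = 3639.475.
Government spending = 49 × 764.8 = 37475.2.
Net change = 32755.275 + 3639.475 − 37475.2 = -1080.45. The loss equals the DWL triangle ½·49·44.1.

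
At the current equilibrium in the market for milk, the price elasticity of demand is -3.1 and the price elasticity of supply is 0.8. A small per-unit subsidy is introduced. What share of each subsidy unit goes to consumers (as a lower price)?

For a small subsidy around the equilibrium, the benefit split depends on the relative slopes, which at a point are proportional to the elasticities.
Buyer share = εs/(εs + |εd|) = 0.8/(0.8 + 3.1) = 8/39; seller share = |εd|/(εs + |εd|) = 31/39.

Consumer share = 8/39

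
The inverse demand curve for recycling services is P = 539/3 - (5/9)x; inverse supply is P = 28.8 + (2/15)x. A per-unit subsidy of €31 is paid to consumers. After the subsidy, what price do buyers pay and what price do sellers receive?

Buyers pay €33; sellers receive €64

Pre-subsidy: 539/3 - (5/9)x = 28.8 + (2/15)x gives x* = 219 and P* = 58.
With the rebate, buyers effectively pay Pb = Ps − 31, where Ps is the price sellers receive.
On the curves, Pb = 539/3 - (5/9)x and Ps = 28.8 + (2/15)x; the wedge Ps − Pb = 31 gives 28.8 + (2/15)x − (539/3 - (5/9)x) = 31, so x' = 264.
Then Pb = 539/3 − (5/9)·264 = 33 and Ps = 28.8 + (2/15)·264 = 64.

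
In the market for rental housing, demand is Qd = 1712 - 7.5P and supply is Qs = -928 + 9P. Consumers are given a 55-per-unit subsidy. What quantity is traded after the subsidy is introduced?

Pre-subsidy: 1712 - 7.5P = -928 + 9P gives P* = 160, Q* = 512.
With the rebate, buyers effectively pay Pb = Ps − 55, where Ps is the price sellers receive.
Demand in terms of Ps becomes Qd = 1712 − 7.5(Ps − 55) = 2124.5 - 7.5Ps. Setting this equal to supply: 2124.5 - 7.5Ps = -928 + 9Ps, so Ps = 185.
Buyers pay Pb = 185 − 55 = 130; Q' = -928 + 9·185 = 737.

Q' = 737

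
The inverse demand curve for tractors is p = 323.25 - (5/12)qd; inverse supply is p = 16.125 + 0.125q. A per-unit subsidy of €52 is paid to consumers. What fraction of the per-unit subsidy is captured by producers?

Producer share = 3/13

Pre-subsidy: 323.25 - (5/12)q = 16.125 + 0.125q gives q* = 567 and p* = 87.
With the rebate, buyers effectively pay pb = ps − 52, where ps is the price sellers receive.
On the curves, pb = 323.25 - (5/12)q and ps = 16.125 + 0.125q; the wedge ps − pb = 52 gives 16.125 + 0.125q − (323.25 - (5/12)q) = 52, so q' = 663.
Then pb = 323.25 − (5/12)·663 = 47 and ps = 16.125 + 0.125·663 = 99.
Buyers' price falls by p* − pb = 87 − 47 = 40; sellers' price rises by ps − p* = 99 − 87 = 12.
So producers capture 12/52 = 3/13 of each unit of subsidy.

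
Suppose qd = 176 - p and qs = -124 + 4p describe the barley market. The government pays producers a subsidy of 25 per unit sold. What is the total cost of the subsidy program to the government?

Government cost = 3400

Pre-subsidy: 176 - p = -124 + 4p gives p* = 60, q* = 116.
With the subsidy, sellers receive ps = pb + 25 for each unit, where pb is the price buyers pay.
Supply in terms of pb becomes qs = -124 + 4(pb + 25) = -24 + 4pb. Setting this equal to demand: 176 - pb = -24 + 4pb, so pb = 40.
Sellers receive ps = 40 + 25 = 65; q' = 176 − 1·40 = 136.
Government outlay = subsidy × quantity = 25 × 136 = 3400.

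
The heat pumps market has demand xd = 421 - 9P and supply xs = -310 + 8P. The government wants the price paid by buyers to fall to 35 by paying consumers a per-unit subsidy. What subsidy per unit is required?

Required subsidy s = 17 per unit

At a buyer price of 35, quantity demanded is 421 − 9·35 = 106.
Sellers supply 106 only when they receive Ps with -310 + 8·Ps = 106, i.e. Ps = 52.
s = Ps − Pb = 52 − 35 = 17.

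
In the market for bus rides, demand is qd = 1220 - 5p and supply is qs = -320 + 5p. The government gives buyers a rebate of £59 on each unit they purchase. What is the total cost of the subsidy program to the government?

Pre-subsidy: 1220 - 5p = -320 + 5p gives p* = 154, q* = 450.
With the rebate, buyers effectively pay pb = ps − 59, where ps is the price sellers receive.
Demand in terms of ps becomes qd = 1220 − 5(ps − 59) = 1515 - 5ps. Setting this equal to supply: 1515 - 5ps = -320 + 5ps, so ps = 183.5.
Buyers pay pb = 183.5 − 59 = 124.5; q' = -320 + 5·183.5 = 597.5.
Government outlay = subsidy × quantity = 59 × 597.5 = 35252.5.

Government cost = £35252.5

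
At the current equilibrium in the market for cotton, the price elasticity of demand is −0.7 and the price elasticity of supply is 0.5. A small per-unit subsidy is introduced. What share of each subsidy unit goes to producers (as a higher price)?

Producer share = 7/12

For a small subsidy around the equilibrium, the benefit split depends on the relative slopes, which at a point are proportional to the elasticities.
Buyer share = εs/(εs + |εd|) = 0.5/(0.5 + 0.7) = 5/12; seller share = |εd|/(εs + |εd|) = 7/12.
So producers capture 7/12 of the subsidy.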